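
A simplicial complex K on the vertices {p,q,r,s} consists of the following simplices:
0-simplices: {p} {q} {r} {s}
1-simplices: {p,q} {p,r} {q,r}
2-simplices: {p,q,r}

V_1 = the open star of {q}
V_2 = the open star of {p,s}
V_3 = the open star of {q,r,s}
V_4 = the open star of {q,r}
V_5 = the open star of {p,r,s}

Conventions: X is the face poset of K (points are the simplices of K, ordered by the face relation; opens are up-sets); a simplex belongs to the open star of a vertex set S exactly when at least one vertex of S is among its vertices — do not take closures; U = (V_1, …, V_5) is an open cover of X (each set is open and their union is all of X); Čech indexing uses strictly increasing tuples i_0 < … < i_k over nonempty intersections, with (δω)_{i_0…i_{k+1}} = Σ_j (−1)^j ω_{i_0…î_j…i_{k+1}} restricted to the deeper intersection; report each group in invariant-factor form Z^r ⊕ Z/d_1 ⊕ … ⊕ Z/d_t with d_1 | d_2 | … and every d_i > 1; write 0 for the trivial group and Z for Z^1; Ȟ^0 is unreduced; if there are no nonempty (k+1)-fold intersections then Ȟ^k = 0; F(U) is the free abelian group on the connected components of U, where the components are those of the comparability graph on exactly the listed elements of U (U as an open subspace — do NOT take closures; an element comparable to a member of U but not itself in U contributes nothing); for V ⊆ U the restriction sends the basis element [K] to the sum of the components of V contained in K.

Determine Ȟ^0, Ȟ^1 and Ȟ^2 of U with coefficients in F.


Ȟ^0 = Z^2, Ȟ^1 = 0, Ȟ^2 = 0

intersection data:
  V1={{q},{p,q},{q,r},{p,q,r}} V2={{p},{s},{p,q},{p,r},{p,q,r}} V3={{q},{r},{s},{p,q},{p,r},{q,r},{p,q,r}} V4={{q},{r},{p,q},{p,r},{q,r},{p,q,r}} V5={{p},{r},{s},{p,q},{p,r},{q,r},{p,q,r}}
  V12={{p,q},{p,q,r}} V13={{q},{p,q},{q,r},{p,q,r}} V14={{q},{p,q},{q,r},{p,q,r}} V15={{p,q},{q,r},{p,q,r}} V23={{s},{p,q},{p,r},{p,q,r}} V24={{p,q},{p,r},{p,q,r}} V25={{p},{s},{p,q},{p,r},{p,q,r}} V34={{q},{r},{p,q},{p,r},{q,r},{p,q,r}} V35={{r},{s},{p,q},{p,r},{q,r},{p,q,r}} V45={{r},{p,q},{p,r},{q,r},{p,q,r}}
  V123={{p,q},{p,q,r}} V124={{p,q},{p,q,r}} V125={{p,q},{p,q,r}} V134={{q},{p,q},{q,r},{p,q,r}} V135={{p,q},{q,r},{p,q,r}} V145={{p,q},{q,r},{p,q,r}} V234={{p,q},{p,r},{p,q,r}} V235={{s},{p,q},{p,r},{p,q,r}} V245={{p,q},{p,r},{p,q,r}} V345={{r},{p,q},{p,r},{q,r},{p,q,r}}
  V1234={{p,q},{p,q,r}} V1235={{p,q},{p,q,r}} V1245={{p,q},{p,q,r}} V1345={{p,q},{q,r},{p,q,r}} V2345={{p,q},{p,r},{p,q,r}}
  V12345={{p,q},{p,q,r}}
components per intersection:
  V1: {{q},{p,q},{q,r},{p,q,r}}
  V2: {{p},{p,q},{p,r},{p,q,r}} {{s}}
  V3: {{q},{r},{p,q},{p,r},{q,r},{p,q,r}} {{s}}
  V4: {{q},{r},{p,q},{p,r},{q,r},{p,q,r}}
  V5: {{p},{r},{p,q},{p,r},{q,r},{p,q,r}} {{s}}
  V12: {{p,q},{p,q,r}}
  V13: {{q},{p,q},{q,r},{p,q,r}}
  V14: {{q},{p,q},{q,r},{p,q,r}}
  V15: {{p,q},{q,r},{p,q,r}}
  V23: {{s}} {{p,q},{p,r},{p,q,r}}
  V24: {{p,q},{p,r},{p,q,r}}
  V25: {{p},{p,q},{p,r},{p,q,r}} {{s}}
  V34: {{q},{r},{p,q},{p,r},{q,r},{p,q,r}}
  V35: {{r},{p,q},{p,r},{q,r},{p,q,r}} {{s}}
  V45: {{r},{p,q},{p,r},{q,r},{p,q,r}}
  V123: {{p,q},{p,q,r}}
  V124: {{p,q},{p,q,r}}
  V125: {{p,q},{p,q,r}}
  V134: {{q},{p,q},{q,r},{p,q,r}}
  V135: {{p,q},{q,r},{p,q,r}}
  V145: {{p,q},{q,r},{p,q,r}}
  V234: {{p,q},{p,r},{p,q,r}}
  V235: {{s}} {{p,q},{p,r},{p,q,r}}
  V245: {{p,q},{p,r},{p,q,r}}
  V345: {{r},{p,q},{p,r},{q,r},{p,q,r}}
  V1234: {{p,q},{p,q,r}}
  V1235: {{p,q},{p,q,r}}
  V1245: {{p,q},{p,q,r}}
  V1345: {{p,q},{q,r},{p,q,r}}
  V2345: {{p,q},{p,r},{p,q,r}}
  V12345: {{p,q},{p,q,r}}
C dims 8,13,11,5; δ0: rk 6, SNF 1^6; δ1: rk 7, SNF 1^7; δ2: rk 4, SNF 1^4
Ȟ^0 = (8 − 6) − 0 = 2, so Ȟ^0 ≅ Z^2
Ȟ^1 = (13 − 7) − 6 = 0, so Ȟ^1 ≅ 0
Ȟ^2 = (11 − 4) − 7 = 0, so Ȟ^2 ≅ 0


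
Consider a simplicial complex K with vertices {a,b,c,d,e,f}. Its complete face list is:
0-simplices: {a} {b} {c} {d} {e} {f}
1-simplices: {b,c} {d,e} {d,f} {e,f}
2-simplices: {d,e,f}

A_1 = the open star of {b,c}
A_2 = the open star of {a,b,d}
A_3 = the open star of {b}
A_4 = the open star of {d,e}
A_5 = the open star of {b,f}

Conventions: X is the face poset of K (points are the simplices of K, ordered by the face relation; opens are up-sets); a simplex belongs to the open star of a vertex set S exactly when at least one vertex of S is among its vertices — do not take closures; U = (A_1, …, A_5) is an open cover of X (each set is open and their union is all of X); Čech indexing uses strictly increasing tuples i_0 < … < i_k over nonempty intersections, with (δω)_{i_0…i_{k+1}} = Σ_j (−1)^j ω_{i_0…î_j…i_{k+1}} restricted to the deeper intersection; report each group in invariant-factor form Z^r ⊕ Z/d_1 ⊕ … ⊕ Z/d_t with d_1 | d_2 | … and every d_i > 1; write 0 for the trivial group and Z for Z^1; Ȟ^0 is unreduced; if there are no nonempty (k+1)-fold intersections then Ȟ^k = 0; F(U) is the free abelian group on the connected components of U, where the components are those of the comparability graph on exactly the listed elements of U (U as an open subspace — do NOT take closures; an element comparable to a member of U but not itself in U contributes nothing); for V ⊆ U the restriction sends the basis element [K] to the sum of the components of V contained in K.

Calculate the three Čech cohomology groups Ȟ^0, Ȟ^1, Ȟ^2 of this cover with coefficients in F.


nerve of the cover:
  A1={{b},{c},{b,c}} A2={{a},{b},{d},{b,c},{d,e},{d,f},{d,e,f}} A3={{b},{b,c}} A4={{d},{e},{d,e},{d,f},{e,f},{d,e,f}} A5={{b},{f},{b,c},{d,f},{e,f},{d,e,f}}
  A12={{b},{b,c}} A13={{b},{b,c}} A15={{b},{b,c}} A23={{b},{b,c}} A24={{d},{d,e},{d,f},{d,e,f}} A25={{b},{b,c},{d,f},{d,e,f}} A35={{b},{b,c}} A45={{d,f},{e,f},{d,e,f}}
  A123={{b},{b,c}} A125={{b},{b,c}} A135={{b},{b,c}} A235={{b},{b,c}} A245={{d,f},{d,e,f}}
  A1235={{b},{b,c}}
components per intersection:
  A1: {{b},{c},{b,c}}
  A2: {{a}} {{b},{b,c}} {{d},{d,e},{d,f},{d,e,f}}
  A3: {{b},{b,c}}
  A4: {{d},{e},{d,e},{d,f},{e,f},{d,e,f}}
  A5: {{b},{b,c}} {{f},{d,f},{e,f},{d,e,f}}
  A12: {{b},{b,c}}
  A13: {{b},{b,c}}
  A15: {{b},{b,c}}
  A23: {{b},{b,c}}
  A24: {{d},{d,e},{d,f},{d,e,f}}
  A25: {{b},{b,c}} {{d,f},{d,e,f}}
  A35: {{b},{b,c}}
  A45: {{d,f},{e,f},{d,e,f}}
  A123: {{b},{b,c}}
  A125: {{b},{b,c}}
  A135: {{b},{b,c}}
  A235: {{b},{b,c}}
  A245: {{d,f},{d,e,f}}
  A1235: {{b},{b,c}}
C dims 8,9,5,1; δ0: rk 5, SNF 1^5; δ1: rk 4, SNF 1^4; δ2: rk 1, SNF 1^1
Ȟ^0 = (8 − 5) − 0 = 3, so Ȟ^0 ≅ Z^3
Ȟ^1 = (9 − 4) − 5 = 0, so Ȟ^1 ≅ 0
Ȟ^2 = (5 − 1) − 4 = 0, so Ȟ^2 ≅ 0

Ȟ^0 ≅ Z^3, Ȟ^1 ≅ 0, Ȟ^2 ≅ 0


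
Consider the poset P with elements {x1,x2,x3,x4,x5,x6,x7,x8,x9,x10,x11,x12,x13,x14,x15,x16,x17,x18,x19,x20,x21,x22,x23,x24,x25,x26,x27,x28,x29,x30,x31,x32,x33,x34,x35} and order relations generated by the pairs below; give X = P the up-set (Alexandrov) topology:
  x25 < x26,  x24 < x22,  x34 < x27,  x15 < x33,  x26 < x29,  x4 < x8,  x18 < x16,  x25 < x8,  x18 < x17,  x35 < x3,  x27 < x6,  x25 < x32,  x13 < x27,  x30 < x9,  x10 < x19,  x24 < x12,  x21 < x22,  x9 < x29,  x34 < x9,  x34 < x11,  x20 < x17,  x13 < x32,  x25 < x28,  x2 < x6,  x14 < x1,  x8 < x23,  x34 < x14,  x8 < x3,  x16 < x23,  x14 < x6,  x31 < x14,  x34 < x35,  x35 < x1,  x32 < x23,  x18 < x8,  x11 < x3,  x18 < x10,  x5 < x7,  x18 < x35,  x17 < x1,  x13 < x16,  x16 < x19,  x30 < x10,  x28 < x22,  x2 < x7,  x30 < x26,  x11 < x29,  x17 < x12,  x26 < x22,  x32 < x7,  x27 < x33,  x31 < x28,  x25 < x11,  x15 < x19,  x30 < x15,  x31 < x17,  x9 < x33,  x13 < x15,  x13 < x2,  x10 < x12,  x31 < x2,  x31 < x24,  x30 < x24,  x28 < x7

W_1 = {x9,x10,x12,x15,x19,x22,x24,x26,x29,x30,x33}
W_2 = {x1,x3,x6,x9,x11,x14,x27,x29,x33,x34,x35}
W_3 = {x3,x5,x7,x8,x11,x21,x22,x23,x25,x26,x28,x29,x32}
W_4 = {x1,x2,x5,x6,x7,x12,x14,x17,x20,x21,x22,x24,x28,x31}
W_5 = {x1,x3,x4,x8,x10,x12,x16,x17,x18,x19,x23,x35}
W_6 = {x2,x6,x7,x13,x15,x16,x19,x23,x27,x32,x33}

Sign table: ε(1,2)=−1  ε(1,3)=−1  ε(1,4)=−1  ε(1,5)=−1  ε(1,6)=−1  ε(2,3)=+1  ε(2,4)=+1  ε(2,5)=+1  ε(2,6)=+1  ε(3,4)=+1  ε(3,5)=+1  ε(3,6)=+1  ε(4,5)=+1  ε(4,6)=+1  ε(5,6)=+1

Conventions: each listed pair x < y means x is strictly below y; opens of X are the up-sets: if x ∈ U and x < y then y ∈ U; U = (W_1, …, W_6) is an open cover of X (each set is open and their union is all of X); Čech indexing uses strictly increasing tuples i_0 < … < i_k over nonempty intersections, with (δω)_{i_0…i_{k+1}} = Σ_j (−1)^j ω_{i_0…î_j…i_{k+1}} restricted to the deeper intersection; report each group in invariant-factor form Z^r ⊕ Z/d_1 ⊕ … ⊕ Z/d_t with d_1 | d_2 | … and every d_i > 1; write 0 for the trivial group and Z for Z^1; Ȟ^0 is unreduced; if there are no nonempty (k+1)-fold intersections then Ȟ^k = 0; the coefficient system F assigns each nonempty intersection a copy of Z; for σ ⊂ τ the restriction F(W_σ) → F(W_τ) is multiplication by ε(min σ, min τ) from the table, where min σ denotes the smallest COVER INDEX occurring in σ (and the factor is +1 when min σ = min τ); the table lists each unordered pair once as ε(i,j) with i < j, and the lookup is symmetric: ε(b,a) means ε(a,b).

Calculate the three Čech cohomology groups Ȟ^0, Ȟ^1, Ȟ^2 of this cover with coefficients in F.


cover nerve:
  W12={x9,x29,x33} W13={x22,x26,x29} W14={x12,x22,x24} W15={x10,x12,x19} W16={x15,x19,x33} W23={x3,x11,x29} W24={x1,x6,x14} W25={x1,x3,x35} W26={x6,x27,x33} W34={x5,x7,x21,x22,x28} W35={x3,x8,x23} W36={x7,x23,x32} W45={x1,x12,x17} W46={x2,x6,x7} W56={x16,x19,x23}
  W123={x29} W126={x33} W134={x22} W145={x12} W156={x19} W235={x3} W245={x1} W246={x6} W346={x7} W356={x23}
C dims 6,15,10; δ0: rk 5, SNF 1^5; δ1: rk 10, SNF 1^9·2
Ȟ^0: (6−5)−0=1 ⇒ Z
Ȟ^1: (15−10)−5=0 ⇒ 0
Ȟ^2: (10−0)−10=0 plus torsion [2] ⇒ Z/2

Ȟ^0 ≅ Z,  Ȟ^1 ≅ 0,  Ȟ^2 ≅ Z/2


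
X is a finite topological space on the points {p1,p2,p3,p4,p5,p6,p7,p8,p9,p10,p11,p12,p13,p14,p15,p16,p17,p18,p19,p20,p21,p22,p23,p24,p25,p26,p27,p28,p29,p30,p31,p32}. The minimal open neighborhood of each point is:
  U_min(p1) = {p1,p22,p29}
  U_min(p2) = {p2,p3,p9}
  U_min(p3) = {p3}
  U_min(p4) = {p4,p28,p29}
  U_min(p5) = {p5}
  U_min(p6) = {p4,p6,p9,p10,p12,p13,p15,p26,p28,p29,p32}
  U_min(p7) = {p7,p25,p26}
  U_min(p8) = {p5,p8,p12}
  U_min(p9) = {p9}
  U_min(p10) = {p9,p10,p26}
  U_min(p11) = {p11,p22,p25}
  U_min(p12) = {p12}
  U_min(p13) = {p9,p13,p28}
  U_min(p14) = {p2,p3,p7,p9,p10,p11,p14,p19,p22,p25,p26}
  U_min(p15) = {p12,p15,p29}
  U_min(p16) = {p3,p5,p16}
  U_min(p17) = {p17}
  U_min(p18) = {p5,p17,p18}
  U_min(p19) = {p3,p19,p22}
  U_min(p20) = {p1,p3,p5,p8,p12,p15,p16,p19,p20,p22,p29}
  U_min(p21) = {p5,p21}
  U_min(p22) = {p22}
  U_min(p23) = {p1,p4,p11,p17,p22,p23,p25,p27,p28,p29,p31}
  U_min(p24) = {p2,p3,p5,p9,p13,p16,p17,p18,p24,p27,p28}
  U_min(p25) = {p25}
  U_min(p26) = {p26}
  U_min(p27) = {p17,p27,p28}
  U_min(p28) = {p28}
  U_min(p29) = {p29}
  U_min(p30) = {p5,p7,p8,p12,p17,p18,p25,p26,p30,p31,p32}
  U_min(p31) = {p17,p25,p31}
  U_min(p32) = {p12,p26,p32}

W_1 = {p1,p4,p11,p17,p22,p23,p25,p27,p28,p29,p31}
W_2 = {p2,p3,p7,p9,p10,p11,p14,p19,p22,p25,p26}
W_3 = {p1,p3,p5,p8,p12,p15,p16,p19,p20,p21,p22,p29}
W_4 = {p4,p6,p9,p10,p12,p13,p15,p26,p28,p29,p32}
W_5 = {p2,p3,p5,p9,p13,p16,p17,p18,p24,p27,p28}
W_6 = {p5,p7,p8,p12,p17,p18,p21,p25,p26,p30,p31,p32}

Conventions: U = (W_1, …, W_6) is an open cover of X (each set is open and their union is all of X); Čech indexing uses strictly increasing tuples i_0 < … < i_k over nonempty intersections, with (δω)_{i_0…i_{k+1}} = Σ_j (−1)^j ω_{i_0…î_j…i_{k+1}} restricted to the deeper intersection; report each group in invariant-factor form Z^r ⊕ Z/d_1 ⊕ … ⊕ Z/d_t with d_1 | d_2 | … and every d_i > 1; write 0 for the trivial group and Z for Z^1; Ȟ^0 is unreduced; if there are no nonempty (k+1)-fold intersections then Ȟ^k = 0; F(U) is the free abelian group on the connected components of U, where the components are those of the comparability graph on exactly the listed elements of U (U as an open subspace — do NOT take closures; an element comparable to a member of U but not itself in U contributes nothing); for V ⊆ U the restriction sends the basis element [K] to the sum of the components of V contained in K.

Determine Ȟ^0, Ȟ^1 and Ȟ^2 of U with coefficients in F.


Ȟ^0(U;F) ≅ Z; Ȟ^1(U;F) ≅ 0; Ȟ^2(U;F) ≅ Z/2

nonempty intersections:
  W12={p11,p22,p25} W13={p1,p22,p29} W14={p4,p28,p29} W15={p17,p27,p28} W16={p17,p25,p31} W23={p3,p19,p22} W24={p9,p10,p26} W25={p2,p3,p9} W26={p7,p25,p26} W34={p12,p15,p29} W35={p3,p5,p16} W36={p5,p8,p12,p21} W45={p9,p13,p28} W46={p12,p26,p32} W56={p5,p17,p18}
  W123={p22} W126={p25} W134={p29} W145={p28} W156={p17} W235={p3} W245={p9} W246={p26} W346={p12} W356={p5}
components per intersection:
  W1: {p1,p4,p11,p17,p22,p23,p25,p27,p28,p29,p31}
  W2: {p2,p3,p7,p9,p10,p11,p14,p19,p22,p25,p26}
  W3: {p1,p3,p5,p8,p12,p15,p16,p19,p20,p21,p22,p29}
  W4: {p4,p6,p9,p10,p12,p13,p15,p26,p28,p29,p32}
  W5: {p2,p3,p5,p9,p13,p16,p17,p18,p24,p27,p28}
  W6: {p5,p7,p8,p12,p17,p18,p21,p25,p26,p30,p31,p32}
  W12: {p11,p22,p25}
  W13: {p1,p22,p29}
  W14: {p4,p28,p29}
  W15: {p17,p27,p28}
  W16: {p17,p25,p31}
  W23: {p3,p19,p22}
  W24: {p9,p10,p26}
  W25: {p2,p3,p9}
  W26: {p7,p25,p26}
  W34: {p12,p15,p29}
  W35: {p3,p5,p16}
  W36: {p5,p8,p12,p21}
  W45: {p9,p13,p28}
  W46: {p12,p26,p32}
  W56: {p5,p17,p18}
  W123: {p22}
  W126: {p25}
  W134: {p29}
  W145: {p28}
  W156: {p17}
  W235: {p3}
  W245: {p9}
  W246: {p26}
  W346: {p12}
  W356: {p5}
C dims 6,15,10; δ0: rk 5, SNF 1^5; δ1: rk 10, SNF 1^9·2
Ȟ^0: (6−5)−0=1 ⇒ Z
Ȟ^1: (15−10)−5=0 ⇒ 0
Ȟ^2: (10−0)−10=0 plus torsion [2] ⇒ Z/2


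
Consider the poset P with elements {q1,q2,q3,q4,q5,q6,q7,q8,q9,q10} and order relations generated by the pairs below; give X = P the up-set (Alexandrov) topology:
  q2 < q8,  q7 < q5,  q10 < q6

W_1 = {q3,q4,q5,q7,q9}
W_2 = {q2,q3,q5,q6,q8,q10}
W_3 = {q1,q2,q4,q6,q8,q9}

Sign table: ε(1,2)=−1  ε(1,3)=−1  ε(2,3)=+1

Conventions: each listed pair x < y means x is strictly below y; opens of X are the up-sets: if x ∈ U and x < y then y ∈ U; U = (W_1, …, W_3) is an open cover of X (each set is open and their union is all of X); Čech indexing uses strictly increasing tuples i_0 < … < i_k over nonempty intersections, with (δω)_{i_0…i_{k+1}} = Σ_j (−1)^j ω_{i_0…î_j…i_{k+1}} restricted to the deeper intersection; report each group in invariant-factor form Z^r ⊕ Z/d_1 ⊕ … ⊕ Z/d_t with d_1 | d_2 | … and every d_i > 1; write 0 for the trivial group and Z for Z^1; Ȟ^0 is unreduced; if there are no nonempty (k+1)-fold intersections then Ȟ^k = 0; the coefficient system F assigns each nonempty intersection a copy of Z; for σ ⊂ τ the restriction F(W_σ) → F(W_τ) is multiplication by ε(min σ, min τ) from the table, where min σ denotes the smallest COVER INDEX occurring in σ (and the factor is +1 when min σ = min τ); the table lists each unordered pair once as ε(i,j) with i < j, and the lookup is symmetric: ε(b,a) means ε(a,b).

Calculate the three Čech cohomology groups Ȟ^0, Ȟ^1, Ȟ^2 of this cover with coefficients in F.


nonempty overlaps:
  W12={q3,q5} W13={q4,q9} W23={q2,q6,q8}
C dims 3,3; δ0: rk 2, SNF 1^2
degree 0: 3−2−0 = 1 → Ȟ^0 ≅ Z
degree 1: 3−0−2 = 1 → Ȟ^1 ≅ Z
degree 2: 0−0−0 = 0 → Ȟ^2 ≅ 0

Ȟ^0 = Z, Ȟ^1 = Z and Ȟ^2 = 0


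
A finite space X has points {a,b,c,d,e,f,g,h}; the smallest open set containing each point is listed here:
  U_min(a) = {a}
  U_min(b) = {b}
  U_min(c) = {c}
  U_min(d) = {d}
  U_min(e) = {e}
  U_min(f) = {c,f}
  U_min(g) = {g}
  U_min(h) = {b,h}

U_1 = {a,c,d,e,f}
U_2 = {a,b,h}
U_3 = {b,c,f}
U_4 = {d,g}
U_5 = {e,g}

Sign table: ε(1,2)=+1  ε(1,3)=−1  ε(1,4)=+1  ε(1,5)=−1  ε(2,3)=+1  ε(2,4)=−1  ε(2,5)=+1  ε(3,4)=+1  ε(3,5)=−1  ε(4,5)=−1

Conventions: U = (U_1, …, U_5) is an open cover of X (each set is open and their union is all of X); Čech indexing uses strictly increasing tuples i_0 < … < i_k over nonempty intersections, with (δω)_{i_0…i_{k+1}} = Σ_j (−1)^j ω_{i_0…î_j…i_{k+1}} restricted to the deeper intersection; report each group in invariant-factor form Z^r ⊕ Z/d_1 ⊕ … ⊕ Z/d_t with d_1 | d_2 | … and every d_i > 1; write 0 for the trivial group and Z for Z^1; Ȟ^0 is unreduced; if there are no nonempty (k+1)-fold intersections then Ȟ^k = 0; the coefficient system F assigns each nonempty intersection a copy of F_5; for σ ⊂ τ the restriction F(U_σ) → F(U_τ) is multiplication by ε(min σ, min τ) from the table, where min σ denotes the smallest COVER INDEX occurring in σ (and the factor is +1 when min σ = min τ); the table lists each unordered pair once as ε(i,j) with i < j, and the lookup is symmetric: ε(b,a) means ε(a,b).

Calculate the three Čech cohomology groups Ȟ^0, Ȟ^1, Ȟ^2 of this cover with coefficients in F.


Ȟ^0 = 0, Ȟ^1 = Z/5 and Ȟ^2 = 0

nonempty intersections:
  U12={a} U13={c,f} U14={d} U15={e} U23={b} U45={g}
C dims 5,6; δ0: rk_F5 5
Ȟ^0: (5−5)−0=0 ⇒ 0
Ȟ^1: (6−0)−5=1 ⇒ Z/5
Ȟ^2: (0−0)−0=0 ⇒ 0


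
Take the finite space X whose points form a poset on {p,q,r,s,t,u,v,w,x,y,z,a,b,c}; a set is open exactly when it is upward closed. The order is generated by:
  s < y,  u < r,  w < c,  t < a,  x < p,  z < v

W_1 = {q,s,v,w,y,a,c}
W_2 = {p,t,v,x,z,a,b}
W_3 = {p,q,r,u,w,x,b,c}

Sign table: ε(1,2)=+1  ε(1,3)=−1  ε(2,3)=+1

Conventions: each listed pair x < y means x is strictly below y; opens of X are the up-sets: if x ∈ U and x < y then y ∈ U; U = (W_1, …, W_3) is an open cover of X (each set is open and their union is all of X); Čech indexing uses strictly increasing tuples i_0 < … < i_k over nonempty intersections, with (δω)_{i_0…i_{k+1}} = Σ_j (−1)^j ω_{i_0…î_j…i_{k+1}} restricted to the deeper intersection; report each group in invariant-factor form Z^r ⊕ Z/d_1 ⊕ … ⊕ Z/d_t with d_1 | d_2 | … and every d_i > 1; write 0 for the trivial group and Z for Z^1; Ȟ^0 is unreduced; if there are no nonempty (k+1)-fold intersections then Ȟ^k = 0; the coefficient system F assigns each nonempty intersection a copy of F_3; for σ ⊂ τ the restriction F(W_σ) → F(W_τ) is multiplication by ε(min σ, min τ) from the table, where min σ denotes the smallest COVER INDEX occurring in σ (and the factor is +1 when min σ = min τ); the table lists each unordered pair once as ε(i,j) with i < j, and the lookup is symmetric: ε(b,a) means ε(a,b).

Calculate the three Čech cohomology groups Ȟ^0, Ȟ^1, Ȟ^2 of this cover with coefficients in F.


nerve of the cover:
  W12={v,a} W13={q,w,c} W23={p,x,b}
C dims 3,3; δ0: rk_F3 3
Ȟ^0 = (3 − 3) − 0 = 0, so Ȟ^0 ≅ 0
Ȟ^1 = (3 − 0) − 3 = 0, so Ȟ^1 ≅ 0
Ȟ^2 = (0 − 0) − 0 = 0, so Ȟ^2 ≅ 0

Ȟ^0(U;F) ≅ 0, Ȟ^1(U;F) ≅ 0, Ȟ^2(U;F) ≅ 0


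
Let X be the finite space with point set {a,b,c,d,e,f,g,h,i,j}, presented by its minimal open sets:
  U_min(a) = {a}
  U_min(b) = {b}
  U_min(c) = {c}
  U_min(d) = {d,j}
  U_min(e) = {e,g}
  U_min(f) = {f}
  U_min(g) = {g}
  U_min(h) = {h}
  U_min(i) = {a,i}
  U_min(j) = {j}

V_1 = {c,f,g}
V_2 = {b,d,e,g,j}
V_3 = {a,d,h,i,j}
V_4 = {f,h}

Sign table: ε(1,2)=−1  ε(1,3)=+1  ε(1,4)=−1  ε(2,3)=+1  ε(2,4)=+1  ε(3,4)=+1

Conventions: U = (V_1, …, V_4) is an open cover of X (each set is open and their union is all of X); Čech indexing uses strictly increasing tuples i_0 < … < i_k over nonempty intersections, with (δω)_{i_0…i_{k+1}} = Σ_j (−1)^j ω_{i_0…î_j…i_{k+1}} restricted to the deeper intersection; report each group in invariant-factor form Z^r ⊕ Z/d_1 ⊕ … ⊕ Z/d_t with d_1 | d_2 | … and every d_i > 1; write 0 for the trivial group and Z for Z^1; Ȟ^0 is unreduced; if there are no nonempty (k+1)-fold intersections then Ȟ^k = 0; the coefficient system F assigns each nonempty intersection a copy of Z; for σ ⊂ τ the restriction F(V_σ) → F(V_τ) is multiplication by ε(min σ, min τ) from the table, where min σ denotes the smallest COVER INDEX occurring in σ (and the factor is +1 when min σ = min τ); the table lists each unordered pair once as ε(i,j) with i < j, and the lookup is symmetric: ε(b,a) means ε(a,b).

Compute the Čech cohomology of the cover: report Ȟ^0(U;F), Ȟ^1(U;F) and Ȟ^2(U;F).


Ȟ^0 ≅ Z,  Ȟ^1 ≅ Z,  Ȟ^2 ≅ 0

intersection data:
  V12={g} V14={f} V23={d,j} V34={h}
C dims 4,4; δ0: rk 3, SNF 1^3
Ȟ^0 = (4 − 3) − 0 = 1, so Ȟ^0 ≅ Z
Ȟ^1 = (4 − 0) − 3 = 1, so Ȟ^1 ≅ Z
Ȟ^2 = (0 − 0) − 0 = 0, so Ȟ^2 ≅ 0


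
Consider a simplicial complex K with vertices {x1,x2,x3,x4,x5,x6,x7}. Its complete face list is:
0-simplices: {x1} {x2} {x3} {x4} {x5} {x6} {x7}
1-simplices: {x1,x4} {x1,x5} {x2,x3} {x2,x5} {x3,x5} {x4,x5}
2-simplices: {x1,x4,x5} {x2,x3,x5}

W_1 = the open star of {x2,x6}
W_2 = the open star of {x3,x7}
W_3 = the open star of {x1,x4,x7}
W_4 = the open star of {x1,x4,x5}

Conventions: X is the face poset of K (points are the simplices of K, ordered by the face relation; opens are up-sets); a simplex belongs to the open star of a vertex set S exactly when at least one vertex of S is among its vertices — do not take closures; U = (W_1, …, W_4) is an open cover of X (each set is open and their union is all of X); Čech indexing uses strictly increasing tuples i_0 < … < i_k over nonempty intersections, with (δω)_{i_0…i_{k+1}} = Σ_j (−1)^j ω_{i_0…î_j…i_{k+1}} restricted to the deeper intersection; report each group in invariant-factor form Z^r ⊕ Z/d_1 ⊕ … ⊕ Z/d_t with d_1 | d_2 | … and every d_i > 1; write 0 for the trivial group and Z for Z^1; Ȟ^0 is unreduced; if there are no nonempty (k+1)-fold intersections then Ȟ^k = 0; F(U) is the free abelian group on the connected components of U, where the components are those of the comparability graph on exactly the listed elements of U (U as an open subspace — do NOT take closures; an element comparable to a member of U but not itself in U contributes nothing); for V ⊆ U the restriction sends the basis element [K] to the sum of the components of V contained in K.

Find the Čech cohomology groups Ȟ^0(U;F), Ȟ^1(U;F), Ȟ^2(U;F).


Ȟ^0(U;F) ≅ Z^3, Ȟ^1(U;F) ≅ 0, Ȟ^2(U;F) ≅ 0

cover nerve:
  W1={{x2},{x6},{x2,x3},{x2,x5},{x2,x3,x5}} W2={{x3},{x7},{x2,x3},{x3,x5},{x2,x3,x5}} W3={{x1},{x4},{x7},{x1,x4},{x1,x5},{x4,x5},{x1,x4,x5}} W4={{x1},{x4},{x5},{x1,x4},{x1,x5},{x2,x5},{x3,x5},{x4,x5},{x1,x4,x5},{x2,x3,x5}}
  W12={{x2,x3},{x2,x3,x5}} W14={{x2,x5},{x2,x3,x5}} W23={{x7}} W24={{x3,x5},{x2,x3,x5}} W34={{x1},{x4},{x1,x4},{x1,x5},{x4,x5},{x1,x4,x5}}
  W124={{x2,x3,x5}}
components per intersection:
  W1: {{x2},{x2,x3},{x2,x5},{x2,x3,x5}} {{x6}}
  W2: {{x3},{x2,x3},{x3,x5},{x2,x3,x5}} {{x7}}
  W3: {{x1},{x4},{x1,x4},{x1,x5},{x4,x5},{x1,x4,x5}} {{x7}}
  W4: {{x1},{x4},{x5},{x1,x4},{x1,x5},{x2,x5},{x3,x5},{x4,x5},{x1,x4,x5},{x2,x3,x5}}
  W12: {{x2,x3},{x2,x3,x5}}
  W14: {{x2,x5},{x2,x3,x5}}
  W23: {{x7}}
  W24: {{x3,x5},{x2,x3,x5}}
  W34: {{x1},{x4},{x1,x4},{x1,x5},{x4,x5},{x1,x4,x5}}
  W124: {{x2,x3,x5}}
C dims 7,5,1; δ0: rk 4, SNF 1^4; δ1: rk 1, SNF 1^1
Ȟ^0: (7−4)−0=3 ⇒ Z^3
Ȟ^1: (5−1)−4=0 ⇒ 0
Ȟ^2: (1−0)−1=0 ⇒ 0


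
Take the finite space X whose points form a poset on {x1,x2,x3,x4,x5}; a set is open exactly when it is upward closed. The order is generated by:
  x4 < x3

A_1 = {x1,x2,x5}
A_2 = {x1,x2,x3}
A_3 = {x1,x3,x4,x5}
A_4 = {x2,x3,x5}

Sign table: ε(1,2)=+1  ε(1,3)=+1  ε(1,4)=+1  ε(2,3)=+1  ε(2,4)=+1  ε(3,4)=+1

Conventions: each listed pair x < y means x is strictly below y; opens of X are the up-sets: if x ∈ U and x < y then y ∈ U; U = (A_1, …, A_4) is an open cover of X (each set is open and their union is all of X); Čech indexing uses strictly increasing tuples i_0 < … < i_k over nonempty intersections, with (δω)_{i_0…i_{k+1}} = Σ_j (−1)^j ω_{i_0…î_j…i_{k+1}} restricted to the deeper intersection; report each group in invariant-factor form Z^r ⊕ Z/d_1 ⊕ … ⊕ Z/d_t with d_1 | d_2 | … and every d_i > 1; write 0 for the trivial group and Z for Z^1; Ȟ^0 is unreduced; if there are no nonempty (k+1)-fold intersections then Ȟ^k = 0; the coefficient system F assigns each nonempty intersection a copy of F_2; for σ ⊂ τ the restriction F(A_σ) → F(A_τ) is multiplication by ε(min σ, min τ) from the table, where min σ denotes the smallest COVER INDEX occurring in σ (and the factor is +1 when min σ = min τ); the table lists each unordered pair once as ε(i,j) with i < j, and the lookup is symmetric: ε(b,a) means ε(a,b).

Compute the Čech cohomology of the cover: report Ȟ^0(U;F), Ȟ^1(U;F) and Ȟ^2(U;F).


Ȟ^0 ≅ Z/2,  Ȟ^1 ≅ 0,  Ȟ^2 ≅ Z/2

nerve simplices:
  A12={x1,x2} A13={x1,x5} A14={x2,x5} A23={x1,x3} A24={x2,x3} A34={x3,x5}
  A123={x1} A124={x2} A134={x5} A234={x3}
C dims 4,6,4; δ0: rk_F2 3; δ1: rk_F2 3
degree 0: 4−3−0 = 1 → Ȟ^0 ≅ Z/2
degree 1: 6−3−3 = 0 → Ȟ^1 ≅ 0
degree 2: 4−0−3 = 1 → Ȟ^2 ≅ Z/2


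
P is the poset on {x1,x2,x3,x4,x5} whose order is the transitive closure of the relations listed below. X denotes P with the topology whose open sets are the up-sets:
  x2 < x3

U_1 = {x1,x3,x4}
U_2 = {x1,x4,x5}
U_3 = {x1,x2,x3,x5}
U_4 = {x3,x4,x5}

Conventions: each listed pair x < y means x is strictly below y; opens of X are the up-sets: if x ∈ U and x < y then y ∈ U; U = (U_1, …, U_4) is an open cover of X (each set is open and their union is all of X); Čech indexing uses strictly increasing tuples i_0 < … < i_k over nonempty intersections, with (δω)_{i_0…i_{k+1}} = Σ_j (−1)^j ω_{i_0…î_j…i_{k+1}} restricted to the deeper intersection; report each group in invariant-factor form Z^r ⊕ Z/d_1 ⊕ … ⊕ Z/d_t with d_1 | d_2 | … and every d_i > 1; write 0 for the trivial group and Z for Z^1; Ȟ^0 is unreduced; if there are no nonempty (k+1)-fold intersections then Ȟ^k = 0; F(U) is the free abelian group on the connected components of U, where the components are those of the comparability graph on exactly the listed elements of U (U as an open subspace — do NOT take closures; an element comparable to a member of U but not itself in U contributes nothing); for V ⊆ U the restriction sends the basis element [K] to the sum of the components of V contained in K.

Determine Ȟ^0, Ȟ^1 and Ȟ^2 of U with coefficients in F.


nerve of the cover:
  U12={x1,x4} U13={x1,x3} U14={x3,x4} U23={x1,x5} U24={x4,x5} U34={x3,x5}
  U123={x1} U124={x4} U134={x3} U234={x5}
components per intersection:
  U1: {x1} {x3} {x4}
  U2: {x1} {x4} {x5}
  U3: {x1} {x2,x3} {x5}
  U4: {x3} {x4} {x5}
  U12: {x1} {x4}
  U13: {x1} {x3}
  U14: {x3} {x4}
  U23: {x1} {x5}
  U24: {x4} {x5}
  U34: {x3} {x5}
  U123: {x1}
  U124: {x4}
  U134: {x3}
  U234: {x5}
C dims 12,12,4; δ0: rk 8, SNF 1^8; δ1: rk 4, SNF 1^4
Ȟ^0 = (12 − 8) − 0 = 4, so Ȟ^0 ≅ Z^4
Ȟ^1 = (12 − 4) − 8 = 0, so Ȟ^1 ≅ 0
Ȟ^2 = (4 − 0) − 4 = 0, so Ȟ^2 ≅ 0

Ȟ^0 = Z^4; Ȟ^1 = 0; Ȟ^2 = 0


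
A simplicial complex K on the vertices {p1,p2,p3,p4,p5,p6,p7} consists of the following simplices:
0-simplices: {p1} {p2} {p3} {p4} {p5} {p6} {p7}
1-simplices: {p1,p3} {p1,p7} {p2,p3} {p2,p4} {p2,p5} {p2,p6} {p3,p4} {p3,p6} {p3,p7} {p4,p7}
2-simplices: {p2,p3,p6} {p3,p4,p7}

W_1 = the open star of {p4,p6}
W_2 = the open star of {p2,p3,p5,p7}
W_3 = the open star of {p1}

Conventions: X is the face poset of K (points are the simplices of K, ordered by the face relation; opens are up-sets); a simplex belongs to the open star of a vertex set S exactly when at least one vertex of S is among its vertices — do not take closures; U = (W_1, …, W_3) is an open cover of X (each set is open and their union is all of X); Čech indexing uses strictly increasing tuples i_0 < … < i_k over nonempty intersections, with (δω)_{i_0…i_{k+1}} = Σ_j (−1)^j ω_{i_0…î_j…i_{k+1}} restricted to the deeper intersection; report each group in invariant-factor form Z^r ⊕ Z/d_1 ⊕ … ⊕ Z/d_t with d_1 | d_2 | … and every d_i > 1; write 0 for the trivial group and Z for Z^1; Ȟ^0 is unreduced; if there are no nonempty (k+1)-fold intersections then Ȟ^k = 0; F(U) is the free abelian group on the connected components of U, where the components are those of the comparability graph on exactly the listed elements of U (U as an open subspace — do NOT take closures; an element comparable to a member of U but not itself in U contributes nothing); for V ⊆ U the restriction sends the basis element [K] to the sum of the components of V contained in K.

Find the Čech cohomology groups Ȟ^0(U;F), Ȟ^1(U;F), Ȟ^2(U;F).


nonempty intersections:
  W1={{p4},{p6},{p2,p4},{p2,p6},{p3,p4},{p3,p6},{p4,p7},{p2,p3,p6},{p3,p4,p7}} W2={{p2},{p3},{p5},{p7},{p1,p3},{p1,p7},{p2,p3},{p2,p4},{p2,p5},{p2,p6},{p3,p4},{p3,p6},{p3,p7},{p4,p7},{p2,p3,p6},{p3,p4,p7}} W3={{p1},{p1,p3},{p1,p7}}
  W12={{p2,p4},{p2,p6},{p3,p4},{p3,p6},{p4,p7},{p2,p3,p6},{p3,p4,p7}} W23={{p1,p3},{p1,p7}}
components per intersection:
  W1: {{p4},{p2,p4},{p3,p4},{p4,p7},{p3,p4,p7}} {{p6},{p2,p6},{p3,p6},{p2,p3,p6}}
  W2: {{p2},{p3},{p5},{p7},{p1,p3},{p1,p7},{p2,p3},{p2,p4},{p2,p5},{p2,p6},{p3,p4},{p3,p6},{p3,p7},{p4,p7},{p2,p3,p6},{p3,p4,p7}}
  W3: {{p1},{p1,p3},{p1,p7}}
  W12: {{p2,p4}} {{p2,p6},{p3,p6},{p2,p3,p6}} {{p3,p4},{p4,p7},{p3,p4,p7}}
  W23: {{p1,p3}} {{p1,p7}}
C dims 4,5; δ0: rk 3, SNF 1^3
Ȟ^0: (4−3)−0=1 ⇒ Z
Ȟ^1: (5−0)−3=2 ⇒ Z^2
Ȟ^2: (0−0)−0=0 ⇒ 0

Ȟ^0 = Z; Ȟ^1 = Z^2; Ȟ^2 = 0


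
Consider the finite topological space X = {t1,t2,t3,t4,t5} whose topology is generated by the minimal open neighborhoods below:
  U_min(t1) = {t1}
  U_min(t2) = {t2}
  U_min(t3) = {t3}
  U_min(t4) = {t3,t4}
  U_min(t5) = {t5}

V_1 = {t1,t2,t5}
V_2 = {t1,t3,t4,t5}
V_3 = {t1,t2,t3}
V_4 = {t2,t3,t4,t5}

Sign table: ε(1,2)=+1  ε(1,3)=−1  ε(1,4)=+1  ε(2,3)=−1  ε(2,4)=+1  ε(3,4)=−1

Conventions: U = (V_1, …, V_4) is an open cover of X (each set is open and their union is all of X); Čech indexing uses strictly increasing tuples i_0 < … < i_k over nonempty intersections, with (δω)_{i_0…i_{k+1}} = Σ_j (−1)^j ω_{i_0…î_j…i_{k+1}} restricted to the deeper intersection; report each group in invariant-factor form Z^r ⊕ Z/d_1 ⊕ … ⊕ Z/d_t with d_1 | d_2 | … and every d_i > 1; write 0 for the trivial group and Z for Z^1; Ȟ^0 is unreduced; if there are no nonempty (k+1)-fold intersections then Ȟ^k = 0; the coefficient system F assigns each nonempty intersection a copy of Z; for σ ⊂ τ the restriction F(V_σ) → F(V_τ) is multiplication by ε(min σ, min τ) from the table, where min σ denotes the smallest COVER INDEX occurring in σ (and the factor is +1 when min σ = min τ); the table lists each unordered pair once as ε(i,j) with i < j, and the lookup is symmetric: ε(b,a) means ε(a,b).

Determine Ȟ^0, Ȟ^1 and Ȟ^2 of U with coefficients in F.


nonempty overlaps:
  V12={t1,t5} V13={t1,t2} V14={t2,t5} V23={t1,t3} V24={t3,t4,t5} V34={t2,t3}
  V123={t1} V124={t5} V134={t2} V234={t3}
C dims 4,6,4; δ0: rk 3, SNF 1^3; δ1: rk 3, SNF 1^3
degree 0: 4−3−0 = 1 → Ȟ^0 ≅ Z
degree 1: 6−3−3 = 0 → Ȟ^1 ≅ 0
degree 2: 4−0−3 = 1 → Ȟ^2 ≅ Z

Ȟ^0(U;F) ≅ Z, Ȟ^1(U;F) ≅ 0, Ȟ^2(U;F) ≅ Z


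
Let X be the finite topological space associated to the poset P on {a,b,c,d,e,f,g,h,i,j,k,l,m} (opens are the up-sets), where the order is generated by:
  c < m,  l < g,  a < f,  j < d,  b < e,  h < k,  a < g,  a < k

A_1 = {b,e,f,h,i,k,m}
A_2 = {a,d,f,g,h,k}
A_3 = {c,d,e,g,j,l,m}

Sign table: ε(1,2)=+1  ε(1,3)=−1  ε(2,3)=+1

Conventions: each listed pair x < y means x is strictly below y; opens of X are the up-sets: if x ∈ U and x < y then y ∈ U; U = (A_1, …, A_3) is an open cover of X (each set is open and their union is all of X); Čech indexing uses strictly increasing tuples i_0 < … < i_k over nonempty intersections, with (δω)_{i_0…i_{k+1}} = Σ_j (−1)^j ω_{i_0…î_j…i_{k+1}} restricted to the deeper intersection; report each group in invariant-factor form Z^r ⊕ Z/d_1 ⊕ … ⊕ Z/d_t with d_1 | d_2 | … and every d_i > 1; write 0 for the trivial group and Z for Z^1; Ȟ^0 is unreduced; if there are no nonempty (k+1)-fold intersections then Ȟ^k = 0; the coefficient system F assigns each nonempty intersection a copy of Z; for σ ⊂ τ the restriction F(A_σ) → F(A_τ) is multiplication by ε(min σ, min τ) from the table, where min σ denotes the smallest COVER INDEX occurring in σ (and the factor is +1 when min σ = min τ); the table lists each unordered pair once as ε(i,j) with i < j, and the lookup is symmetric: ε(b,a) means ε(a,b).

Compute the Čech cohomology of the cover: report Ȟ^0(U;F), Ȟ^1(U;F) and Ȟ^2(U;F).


Ȟ^0 = 0; Ȟ^1 = Z/2; Ȟ^2 = 0

intersection data:
  A12={f,h,k} A13={e,m} A23={d,g}
C dims 3,3; δ0: rk 3, SNF 1^2·2
Ȟ^0 = (3 − 3) − 0 = 0, so Ȟ^0 ≅ 0
Ȟ^1 = (3 − 0) − 3 = 0 plus torsion [2], so Ȟ^1 ≅ Z/2
Ȟ^2 = (0 − 0) − 0 = 0, so Ȟ^2 ≅ 0


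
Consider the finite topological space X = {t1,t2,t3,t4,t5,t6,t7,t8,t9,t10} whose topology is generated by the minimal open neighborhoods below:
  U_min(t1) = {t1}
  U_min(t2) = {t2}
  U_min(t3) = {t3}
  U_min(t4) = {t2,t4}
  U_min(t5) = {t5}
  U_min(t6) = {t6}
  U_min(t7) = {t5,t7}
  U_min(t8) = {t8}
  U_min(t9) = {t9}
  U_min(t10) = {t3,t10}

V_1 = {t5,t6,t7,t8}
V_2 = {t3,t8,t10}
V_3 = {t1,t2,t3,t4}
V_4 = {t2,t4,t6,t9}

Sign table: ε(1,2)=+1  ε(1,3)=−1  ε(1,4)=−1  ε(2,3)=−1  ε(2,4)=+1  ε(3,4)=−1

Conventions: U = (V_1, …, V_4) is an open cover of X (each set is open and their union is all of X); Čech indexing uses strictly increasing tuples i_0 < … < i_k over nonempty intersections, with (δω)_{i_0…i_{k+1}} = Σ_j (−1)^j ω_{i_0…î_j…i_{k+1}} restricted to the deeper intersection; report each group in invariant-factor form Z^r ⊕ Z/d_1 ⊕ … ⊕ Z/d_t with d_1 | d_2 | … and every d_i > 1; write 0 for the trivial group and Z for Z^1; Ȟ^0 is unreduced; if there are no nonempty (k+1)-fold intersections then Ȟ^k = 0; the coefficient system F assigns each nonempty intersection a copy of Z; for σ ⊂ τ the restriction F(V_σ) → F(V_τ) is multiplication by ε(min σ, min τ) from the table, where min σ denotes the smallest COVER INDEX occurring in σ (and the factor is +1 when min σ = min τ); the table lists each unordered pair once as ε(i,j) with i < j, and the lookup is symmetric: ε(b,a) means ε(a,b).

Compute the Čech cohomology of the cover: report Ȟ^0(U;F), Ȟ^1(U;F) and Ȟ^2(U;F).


Ȟ^0 ≅ 0, Ȟ^1 ≅ Z/2, Ȟ^2 ≅ 0

nerve simplices:
  V12={t8} V14={t6} V23={t3} V34={t2,t4}
C dims 4,4; δ0: rk 4, SNF 1^3·2
degree 0: 4−4−0 = 0 → Ȟ^0 ≅ 0
degree 1: 4−0−4 = 0 plus torsion [2] → Ȟ^1 ≅ Z/2
degree 2: 0−0−0 = 0 → Ȟ^2 ≅ 0


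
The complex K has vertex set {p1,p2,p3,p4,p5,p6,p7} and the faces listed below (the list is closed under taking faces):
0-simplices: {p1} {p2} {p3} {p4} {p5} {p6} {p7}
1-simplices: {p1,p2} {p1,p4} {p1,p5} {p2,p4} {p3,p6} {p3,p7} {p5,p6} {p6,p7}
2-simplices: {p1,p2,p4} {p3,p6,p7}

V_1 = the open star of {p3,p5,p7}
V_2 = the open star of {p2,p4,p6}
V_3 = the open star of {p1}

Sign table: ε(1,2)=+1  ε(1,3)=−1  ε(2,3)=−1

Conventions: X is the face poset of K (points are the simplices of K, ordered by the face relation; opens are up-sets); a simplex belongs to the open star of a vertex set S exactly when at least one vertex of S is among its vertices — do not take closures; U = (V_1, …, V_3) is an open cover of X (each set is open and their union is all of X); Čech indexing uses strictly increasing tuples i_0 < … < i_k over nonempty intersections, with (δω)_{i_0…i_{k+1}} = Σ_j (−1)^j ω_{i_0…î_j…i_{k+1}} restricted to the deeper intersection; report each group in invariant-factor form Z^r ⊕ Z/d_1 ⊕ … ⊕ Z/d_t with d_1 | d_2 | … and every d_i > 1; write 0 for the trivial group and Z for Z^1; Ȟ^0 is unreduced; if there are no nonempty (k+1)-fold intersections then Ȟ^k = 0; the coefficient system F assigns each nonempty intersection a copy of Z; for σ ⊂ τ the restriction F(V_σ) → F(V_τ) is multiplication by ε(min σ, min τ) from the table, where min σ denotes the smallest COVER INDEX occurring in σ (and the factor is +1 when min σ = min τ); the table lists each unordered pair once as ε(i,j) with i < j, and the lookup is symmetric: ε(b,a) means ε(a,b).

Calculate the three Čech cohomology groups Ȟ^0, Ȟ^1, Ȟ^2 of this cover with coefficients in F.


intersection data:
  V1={{p3},{p5},{p7},{p1,p5},{p3,p6},{p3,p7},{p5,p6},{p6,p7},{p3,p6,p7}} V2={{p2},{p4},{p6},{p1,p2},{p1,p4},{p2,p4},{p3,p6},{p5,p6},{p6,p7},{p1,p2,p4},{p3,p6,p7}} V3={{p1},{p1,p2},{p1,p4},{p1,p5},{p1,p2,p4}}
  V12={{p3,p6},{p5,p6},{p6,p7},{p3,p6,p7}} V13={{p1,p5}} V23={{p1,p2},{p1,p4},{p1,p2,p4}}
C dims 3,3; δ0: rk 2, SNF 1^2
Ȟ^0 = (3 − 2) − 0 = 1, so Ȟ^0 ≅ Z
Ȟ^1 = (3 − 0) − 2 = 1, so Ȟ^1 ≅ Z
Ȟ^2 = (0 − 0) − 0 = 0, so Ȟ^2 ≅ 0

Ȟ^0 ≅ Z; Ȟ^1 ≅ Z; Ȟ^2 ≅ 0


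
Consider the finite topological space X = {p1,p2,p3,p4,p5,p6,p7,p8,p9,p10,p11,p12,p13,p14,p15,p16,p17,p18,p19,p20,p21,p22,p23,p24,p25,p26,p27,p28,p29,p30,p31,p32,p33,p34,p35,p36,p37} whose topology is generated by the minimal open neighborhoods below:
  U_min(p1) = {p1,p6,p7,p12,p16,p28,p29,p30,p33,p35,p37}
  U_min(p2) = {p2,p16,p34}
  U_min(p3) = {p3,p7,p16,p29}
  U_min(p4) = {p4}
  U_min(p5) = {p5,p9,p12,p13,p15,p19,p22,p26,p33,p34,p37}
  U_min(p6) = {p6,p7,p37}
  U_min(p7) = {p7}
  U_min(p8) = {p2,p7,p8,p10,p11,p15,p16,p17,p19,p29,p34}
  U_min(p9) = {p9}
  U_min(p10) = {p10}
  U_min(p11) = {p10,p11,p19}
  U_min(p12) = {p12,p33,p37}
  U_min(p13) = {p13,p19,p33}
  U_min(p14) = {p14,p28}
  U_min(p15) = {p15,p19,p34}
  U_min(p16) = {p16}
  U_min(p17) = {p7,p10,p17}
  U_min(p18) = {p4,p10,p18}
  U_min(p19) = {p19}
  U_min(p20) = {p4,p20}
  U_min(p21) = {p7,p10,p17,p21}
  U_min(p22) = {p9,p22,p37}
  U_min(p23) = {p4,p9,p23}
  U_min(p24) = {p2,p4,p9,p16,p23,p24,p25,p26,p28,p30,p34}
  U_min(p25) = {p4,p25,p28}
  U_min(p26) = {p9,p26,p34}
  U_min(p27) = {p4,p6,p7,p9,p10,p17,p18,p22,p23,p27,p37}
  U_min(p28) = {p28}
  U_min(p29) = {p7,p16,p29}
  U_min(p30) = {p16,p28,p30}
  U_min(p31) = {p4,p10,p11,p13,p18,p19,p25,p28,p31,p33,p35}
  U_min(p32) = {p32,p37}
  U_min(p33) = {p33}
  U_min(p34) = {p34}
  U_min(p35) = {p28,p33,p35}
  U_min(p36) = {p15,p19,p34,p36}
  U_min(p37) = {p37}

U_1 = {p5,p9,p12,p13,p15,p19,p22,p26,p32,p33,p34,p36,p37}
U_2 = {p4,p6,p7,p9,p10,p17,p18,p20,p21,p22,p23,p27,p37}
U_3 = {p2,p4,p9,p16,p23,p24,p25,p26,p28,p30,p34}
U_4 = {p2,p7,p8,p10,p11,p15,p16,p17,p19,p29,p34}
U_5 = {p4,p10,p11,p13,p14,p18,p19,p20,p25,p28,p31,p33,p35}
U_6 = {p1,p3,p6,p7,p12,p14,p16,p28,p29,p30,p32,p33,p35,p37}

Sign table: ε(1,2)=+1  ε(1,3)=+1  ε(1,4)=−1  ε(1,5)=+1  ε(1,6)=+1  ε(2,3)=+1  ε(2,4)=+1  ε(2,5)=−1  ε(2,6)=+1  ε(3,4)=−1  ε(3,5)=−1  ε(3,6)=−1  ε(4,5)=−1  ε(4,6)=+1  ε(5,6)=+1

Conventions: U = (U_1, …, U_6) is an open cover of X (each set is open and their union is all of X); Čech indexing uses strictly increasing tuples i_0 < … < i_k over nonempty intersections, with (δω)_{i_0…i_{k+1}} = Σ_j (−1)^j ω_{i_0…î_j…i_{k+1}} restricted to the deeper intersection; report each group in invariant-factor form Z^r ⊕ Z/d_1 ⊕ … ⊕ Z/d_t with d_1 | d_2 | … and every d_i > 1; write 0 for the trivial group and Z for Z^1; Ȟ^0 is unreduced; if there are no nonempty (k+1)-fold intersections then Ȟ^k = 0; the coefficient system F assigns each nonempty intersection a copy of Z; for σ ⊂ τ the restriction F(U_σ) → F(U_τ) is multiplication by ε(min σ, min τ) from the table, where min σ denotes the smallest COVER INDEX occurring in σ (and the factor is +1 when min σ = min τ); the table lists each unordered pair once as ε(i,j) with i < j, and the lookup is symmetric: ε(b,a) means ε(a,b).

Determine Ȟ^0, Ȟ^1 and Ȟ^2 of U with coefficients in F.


Ȟ^0 = 0, Ȟ^1 = Z/2, Ȟ^2 = Z

nerve simplices:
  U12={p9,p22,p37} U13={p9,p26,p34} U14={p15,p19,p34} U15={p13,p19,p33} U16={p12,p32,p33,p37} U23={p4,p9,p23} U24={p7,p10,p17} U25={p4,p10,p18,p20} U26={p6,p7,p37} U34={p2,p16,p34} U35={p4,p25,p28} U36={p16,p28,p30} U45={p10,p11,p19} U46={p7,p16,p29} U56={p14,p28,p33,p35}
  U123={p9} U126={p37} U134={p34} U145={p19} U156={p33} U235={p4} U245={p10} U246={p7} U346={p16} U356={p28}
C dims 6,15,10; δ0: rk 6, SNF 1^5·2; δ1: rk 9, SNF 1^9
degree 0: 6−6−0 = 0 → Ȟ^0 ≅ 0
degree 1: 15−9−6 = 0 plus torsion [2] → Ȟ^1 ≅ Z/2
degree 2: 10−0−9 = 1 → Ȟ^2 ≅ Z
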